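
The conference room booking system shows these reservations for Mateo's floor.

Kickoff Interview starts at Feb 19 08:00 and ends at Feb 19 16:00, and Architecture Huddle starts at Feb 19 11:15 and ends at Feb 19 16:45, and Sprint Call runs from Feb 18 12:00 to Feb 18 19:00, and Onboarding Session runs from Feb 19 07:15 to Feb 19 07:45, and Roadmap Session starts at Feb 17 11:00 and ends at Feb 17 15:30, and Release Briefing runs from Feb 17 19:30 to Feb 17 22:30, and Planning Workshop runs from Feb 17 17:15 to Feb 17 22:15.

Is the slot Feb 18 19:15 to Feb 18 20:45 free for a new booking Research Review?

Yes — the slot is free

Roadmap Session: ends Feb 17 15:30 at or before Research Review starts Feb 18 19:15 → clear.
Planning Workshop: ends Feb 17 22:15 at or before Research Review starts Feb 18 19:15 → clear.
Release Briefing: ends Feb 17 22:30 at or before Research Review starts Feb 18 19:15 → clear.
Sprint Call: ends Feb 18 19:00 at or before Research Review starts Feb 18 19:15 → clear.
Onboarding Session: starts Feb 19 07:15 at or after Research Review ends Feb 18 20:45 → clear.
Kickoff Interview: starts Feb 19 08:00 at or after Research Review ends Feb 18 20:45 → clear.
Architecture Huddle: starts Feb 19 11:15 at or after Research Review ends Feb 18 20:45 → clear.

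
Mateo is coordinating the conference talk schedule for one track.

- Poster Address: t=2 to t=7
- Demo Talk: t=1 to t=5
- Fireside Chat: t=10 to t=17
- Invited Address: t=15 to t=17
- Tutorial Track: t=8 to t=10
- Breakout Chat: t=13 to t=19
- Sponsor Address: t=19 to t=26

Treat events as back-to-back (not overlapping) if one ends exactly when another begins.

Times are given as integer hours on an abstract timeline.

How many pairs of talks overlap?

Check each pair: they overlap iff neither finishes before the other starts.
Sorted by start: Demo Talk, Poster Address, Tutorial Track, Fireside Chat, Breakout Chat, Invited Address, Sponsor Address.
Poster Address starts before Demo Talk ends → Demo Talk and Poster Address overlap.
Tutorial Track starts after Demo Talk ends; Demo Talk is clear from here.
Tutorial Track starts after Poster Address ends; Poster Address is clear from here.
Fireside Chat starts exactly when Tutorial Track ends (back-to-back, no overlap); Tutorial Track is clear from here.
Breakout Chat starts before Fireside Chat ends → Fireside Chat and Breakout Chat overlap.
Invited Address starts before Fireside Chat ends → Fireside Chat and Invited Address overlap.
Sponsor Address starts after Fireside Chat ends.
Invited Address starts before Breakout Chat ends → Breakout Chat and Invited Address overlap.
Sponsor Address starts exactly when Breakout Chat ends (back-to-back, no overlap).
Sponsor Address starts after Invited Address ends.
Overlapping pairs: Breakout Chat & Fireside Chat, Breakout Chat & Invited Address, Demo Talk & Poster Address, Fireside Chat & Invited Address — 4 in total.

4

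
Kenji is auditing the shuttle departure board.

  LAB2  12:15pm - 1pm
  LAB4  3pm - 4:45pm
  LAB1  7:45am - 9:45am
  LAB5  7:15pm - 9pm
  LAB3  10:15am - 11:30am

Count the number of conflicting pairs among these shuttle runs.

0

Sorted by start: LAB1, LAB3, LAB2, LAB4, LAB5.
LAB3 starts after LAB1 ends, so nothing later overlaps LAB1 either.
LAB2 starts after LAB3 ends, so nothing later overlaps LAB3 either.
LAB4 starts after LAB2 ends, so nothing later overlaps LAB2 either.
LAB5 starts after LAB4 ends.
No pair overlaps.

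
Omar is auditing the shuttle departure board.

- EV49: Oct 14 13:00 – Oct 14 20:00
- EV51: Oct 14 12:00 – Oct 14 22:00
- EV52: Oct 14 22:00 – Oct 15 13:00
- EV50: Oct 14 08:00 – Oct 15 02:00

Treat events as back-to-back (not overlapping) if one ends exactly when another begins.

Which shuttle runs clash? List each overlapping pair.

Check each pair: they overlap iff neither finishes before the other starts.
Sorted by start: EV50, EV51, EV49, EV52.
EV51 starts before EV50 ends → EV50 and EV51 overlap.
EV49 starts before EV50 ends → EV50 and EV49 overlap.
EV52 starts before EV50 ends → EV50 and EV52 overlap.
EV49 starts before EV51 ends → EV51 and EV49 overlap.
EV52 starts exactly when EV51 ends (back-to-back, no overlap).
EV52 starts after EV49 ends.

EV49 & EV50, EV49 & EV51, EV50 & EV51, EV50 & EV52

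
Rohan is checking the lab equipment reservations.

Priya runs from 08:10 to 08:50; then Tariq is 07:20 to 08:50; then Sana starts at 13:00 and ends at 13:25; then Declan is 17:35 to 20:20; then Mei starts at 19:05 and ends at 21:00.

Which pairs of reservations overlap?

Check each pair: they overlap iff neither finishes before the other starts.
Sorted by start: Tariq, Priya, Sana, Declan, Mei.
Priya starts before Tariq ends → Tariq and Priya overlap.
Sana starts after Tariq ends, so nothing later overlaps Tariq either.
Sana starts after Priya ends, so nothing later overlaps Priya either.
Declan starts after Sana ends, so nothing later overlaps Sana either.
Mei starts before Declan ends → Declan and Mei overlap.

Declan & Mei, Priya & Tariq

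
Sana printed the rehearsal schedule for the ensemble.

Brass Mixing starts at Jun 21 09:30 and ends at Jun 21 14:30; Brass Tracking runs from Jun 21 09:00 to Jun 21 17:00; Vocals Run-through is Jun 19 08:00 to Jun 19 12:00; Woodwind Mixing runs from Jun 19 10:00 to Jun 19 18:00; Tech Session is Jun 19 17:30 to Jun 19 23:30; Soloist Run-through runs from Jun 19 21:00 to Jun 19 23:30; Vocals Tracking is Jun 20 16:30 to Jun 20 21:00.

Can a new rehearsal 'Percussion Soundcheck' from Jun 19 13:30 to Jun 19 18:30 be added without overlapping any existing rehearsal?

No — it overlaps Tech Session, Woodwind Mixing

Vocals Run-through: ends Jun 19 12:00 at or before Percussion Soundcheck starts Jun 19 13:30 → clear.
Woodwind Mixing: starts Jun 19 10:00 before Percussion Soundcheck ends Jun 19 18:30, and ends Jun 19 18:00 after Percussion Soundcheck starts Jun 19 13:30 → overlap.
Tech Session: starts Jun 19 17:30 before Percussion Soundcheck ends Jun 19 18:30, and ends Jun 19 23:30 after Percussion Soundcheck starts Jun 19 13:30 → overlap.
Soloist Run-through: starts Jun 19 21:00 at or after Percussion Soundcheck ends Jun 19 18:30 → clear.
Vocals Tracking: starts Jun 20 16:30 at or after Percussion Soundcheck ends Jun 19 18:30 → clear.
Brass Tracking: starts Jun 21 09:00 at or after Percussion Soundcheck ends Jun 19 18:30 → clear.
Brass Mixing: starts Jun 21 09:30 at or after Percussion Soundcheck ends Jun 19 18:30 → clear.
Percussion Soundcheck overlaps Woodwind Mixing, Tech Session.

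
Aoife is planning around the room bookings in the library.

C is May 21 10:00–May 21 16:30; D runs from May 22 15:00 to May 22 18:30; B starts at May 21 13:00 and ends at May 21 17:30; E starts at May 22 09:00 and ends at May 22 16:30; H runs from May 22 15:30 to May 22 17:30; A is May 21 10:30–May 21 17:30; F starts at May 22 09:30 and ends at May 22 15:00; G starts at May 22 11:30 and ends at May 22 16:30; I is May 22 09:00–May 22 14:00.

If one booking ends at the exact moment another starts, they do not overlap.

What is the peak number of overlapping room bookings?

4

Sort all start/end points and keep a running count:
May 21 10:00 start C → 1
May 21 10:30 start A → 2
May 21 13:00 start B → 3
May 21 16:30 end C → 2
May 21 17:30 end A → 1
May 21 17:30 end B → 0
May 22 09:00 start E → 1
May 22 09:00 start I → 2
May 22 09:30 start F → 3
May 22 11:30 start G → 4
May 22 14:00 end I → 3
May 22 15:00 end F → 2
May 22 15:00 start D → 3
May 22 15:30 start H → 4
May 22 16:30 end E → 3
May 22 16:30 end G → 2
May 22 17:30 end H → 1
May 22 18:30 end D → 0
Peak is 4, at May 22 11:30 (E, F, G, I).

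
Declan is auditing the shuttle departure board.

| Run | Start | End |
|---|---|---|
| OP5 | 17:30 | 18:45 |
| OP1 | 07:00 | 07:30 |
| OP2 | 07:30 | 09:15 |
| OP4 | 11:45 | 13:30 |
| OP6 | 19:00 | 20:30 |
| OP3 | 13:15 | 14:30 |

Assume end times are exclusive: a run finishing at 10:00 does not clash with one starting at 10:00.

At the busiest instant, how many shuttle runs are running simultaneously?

2

Sweep the timeline, counting +1 at each start and −1 at each end (ends before starts at a tie):
07:00 start OP1 → 1
07:30 end OP1 → 0
07:30 start OP2 → 1
09:15 end OP2 → 0
11:45 start OP4 → 1
13:15 start OP3 → 2
13:30 end OP4 → 1
14:30 end OP3 → 0
17:30 start OP5 → 1
18:45 end OP5 → 0
19:00 start OP6 → 1
20:30 end OP6 → 0
Peak is 2, at 13:15 (OP3, OP4).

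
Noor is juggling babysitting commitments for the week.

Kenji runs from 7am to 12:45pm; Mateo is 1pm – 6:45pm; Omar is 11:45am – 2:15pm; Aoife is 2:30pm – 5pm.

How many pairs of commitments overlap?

3

Sorted by start: Kenji, Omar, Mateo, Aoife.
Omar starts before Kenji ends → Kenji and Omar overlap.
Mateo starts after Kenji ends, so nothing later overlaps Kenji either.
Mateo starts before Omar ends → Omar and Mateo overlap.
Aoife starts after Omar ends.
Aoife starts before Mateo ends → Mateo and Aoife overlap.
Overlapping pairs: Aoife & Mateo, Kenji & Omar, Mateo & Omar — 3 in total.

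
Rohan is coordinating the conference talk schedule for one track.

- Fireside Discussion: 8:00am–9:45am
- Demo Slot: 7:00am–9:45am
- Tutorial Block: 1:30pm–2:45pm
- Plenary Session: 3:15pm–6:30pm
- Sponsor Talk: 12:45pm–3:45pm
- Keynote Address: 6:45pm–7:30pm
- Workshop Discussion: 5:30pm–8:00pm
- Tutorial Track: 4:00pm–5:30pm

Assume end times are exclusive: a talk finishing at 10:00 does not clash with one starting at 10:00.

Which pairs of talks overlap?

Demo Slot & Fireside Discussion, Keynote Address & Workshop Discussion, Plenary Session & Sponsor Talk, Plenary Session & Tutorial Track, Plenary Session & Workshop Discussion, Sponsor Talk & Tutorial Block

Sorted by start: Demo Slot, Fireside Discussion, Sponsor Talk, Tutorial Block, Plenary Session, Tutorial Track, Workshop Discussion, Keynote Address.
Fireside Discussion starts before Demo Slot ends → Demo Slot and Fireside Discussion overlap.
Sponsor Talk starts after Demo Slot ends; Demo Slot is clear from here.
Sponsor Talk starts after Fireside Discussion ends; Fireside Discussion is clear from here.
Tutorial Block starts before Sponsor Talk ends → Sponsor Talk and Tutorial Block overlap.
Plenary Session starts before Sponsor Talk ends → Sponsor Talk and Plenary Session overlap.
Tutorial Track starts after Sponsor Talk ends; Sponsor Talk is clear from here.
Plenary Session starts after Tutorial Block ends; Tutorial Block is clear from here.
Tutorial Track starts before Plenary Session ends → Plenary Session and Tutorial Track overlap.
Workshop Discussion starts before Plenary Session ends → Plenary Session and Workshop Discussion overlap.
Keynote Address starts after Plenary Session ends.
Workshop Discussion starts exactly when Tutorial Track ends (back-to-back, no overlap); Tutorial Track is clear from here.
Keynote Address starts before Workshop Discussion ends → Workshop Discussion and Keynote Address overlap.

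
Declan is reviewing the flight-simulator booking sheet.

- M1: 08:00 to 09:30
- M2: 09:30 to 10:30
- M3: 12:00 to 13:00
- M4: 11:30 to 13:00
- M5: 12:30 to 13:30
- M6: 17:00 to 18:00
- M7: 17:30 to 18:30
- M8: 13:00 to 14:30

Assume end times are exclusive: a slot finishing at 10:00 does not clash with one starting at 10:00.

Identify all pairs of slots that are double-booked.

Two intervals overlap when each starts before the other ends.
Sorted by start: M1, M2, M4, M3, M5, M8, M6, M7.
M2 starts exactly when M1 ends (back-to-back, no overlap); M1 is clear from here.
M4 starts after M2 ends; M2 is clear from here.
M3 starts before M4 ends → M4 and M3 overlap.
M5 starts before M4 ends → M4 and M5 overlap.
M8 starts exactly when M4 ends (back-to-back, no overlap); M4 is clear from here.
M5 starts before M3 ends → M3 and M5 overlap.
M8 starts exactly when M3 ends (back-to-back, no overlap); M3 is clear from here.
M8 starts before M5 ends → M5 and M8 overlap.
M6 starts after M5 ends; M5 is clear from here.
M6 starts after M8 ends; M8 is clear from here.
M7 starts before M6 ends → M6 and M7 overlap.

M3 & M4, M3 & M5, M4 & M5, M5 & M8, M6 & M7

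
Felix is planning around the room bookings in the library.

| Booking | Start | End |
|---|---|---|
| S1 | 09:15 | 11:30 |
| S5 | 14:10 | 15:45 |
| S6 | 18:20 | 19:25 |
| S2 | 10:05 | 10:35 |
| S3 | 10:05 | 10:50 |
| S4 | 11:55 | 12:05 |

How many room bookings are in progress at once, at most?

Sort all start/end points and keep a running count:
09:15 start S1 → 1
10:05 start S2 → 2
10:05 start S3 → 3
10:35 end S2 → 2
10:50 end S3 → 1
11:30 end S1 → 0
11:55 start S4 → 1
12:05 end S4 → 0
14:10 start S5 → 1
15:45 end S5 → 0
18:20 start S6 → 1
19:25 end S6 → 0
Peak is 3, at 10:05 (S1, S2, S3).

3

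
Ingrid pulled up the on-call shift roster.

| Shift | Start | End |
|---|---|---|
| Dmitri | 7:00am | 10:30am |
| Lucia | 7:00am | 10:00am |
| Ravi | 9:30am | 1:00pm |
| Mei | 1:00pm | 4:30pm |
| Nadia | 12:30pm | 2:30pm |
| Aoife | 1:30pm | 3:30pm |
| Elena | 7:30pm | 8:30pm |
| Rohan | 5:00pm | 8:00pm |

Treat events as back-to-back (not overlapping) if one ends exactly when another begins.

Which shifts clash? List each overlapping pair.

Aoife & Mei, Aoife & Nadia, Dmitri & Lucia, Dmitri & Ravi, Elena & Rohan, Lucia & Ravi, Mei & Nadia, Nadia & Ravi

Sorted by start: Dmitri, Lucia, Ravi, Nadia, Mei, Aoife, Rohan, Elena.
Lucia starts before Dmitri ends → Dmitri and Lucia overlap.
Ravi starts before Dmitri ends → Dmitri and Ravi overlap.
Nadia starts after Dmitri ends, so Dmitri has no further overlaps.
Ravi starts before Lucia ends → Lucia and Ravi overlap.
Nadia starts after Lucia ends, so Lucia has no further overlaps.
Nadia starts before Ravi ends → Ravi and Nadia overlap.
Mei starts exactly when Ravi ends (back-to-back, no overlap), so Ravi has no further overlaps.
Mei starts before Nadia ends → Nadia and Mei overlap.
Aoife starts before Nadia ends → Nadia and Aoife overlap.
Rohan starts after Nadia ends, so Nadia has no further overlaps.
Aoife starts before Mei ends → Mei and Aoife overlap.
Rohan starts after Mei ends, so Mei has no further overlaps.
Rohan starts after Aoife ends, so Aoife has no further overlaps.
Elena starts before Rohan ends → Rohan and Elena overlap.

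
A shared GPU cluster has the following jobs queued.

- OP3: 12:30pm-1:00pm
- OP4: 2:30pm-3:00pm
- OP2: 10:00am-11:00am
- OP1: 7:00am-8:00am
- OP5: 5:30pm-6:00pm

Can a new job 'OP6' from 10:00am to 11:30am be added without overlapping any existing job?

OP1: ends 8:00am at or before OP6 starts 10:00am → clear.
OP2: starts 10:00am before OP6 ends 11:30am, and ends 11:00am after OP6 starts 10:00am → overlap.
OP3: starts 12:30pm at or after OP6 ends 11:30am → clear.
OP4: starts 2:30pm at or after OP6 ends 11:30am → clear.
OP5: starts 5:30pm at or after OP6 ends 11:30am → clear.
OP6 overlaps OP2.

No — it overlaps OP2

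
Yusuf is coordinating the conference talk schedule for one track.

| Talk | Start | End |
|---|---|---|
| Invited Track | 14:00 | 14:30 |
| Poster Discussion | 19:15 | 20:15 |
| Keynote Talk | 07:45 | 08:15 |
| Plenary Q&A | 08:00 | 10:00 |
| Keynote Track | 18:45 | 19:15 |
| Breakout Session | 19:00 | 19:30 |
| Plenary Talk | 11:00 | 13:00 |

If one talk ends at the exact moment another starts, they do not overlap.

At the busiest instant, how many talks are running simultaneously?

Walk through starts and ends in time order (an end at T is processed before a start at T):
07:45 start Keynote Talk → 1
08:00 start Plenary Q&A → 2
08:15 end Keynote Talk → 1
10:00 end Plenary Q&A → 0
11:00 start Plenary Talk → 1
13:00 end Plenary Talk → 0
14:00 start Invited Track → 1
14:30 end Invited Track → 0
18:45 start Keynote Track → 1
19:00 start Breakout Session → 2
19:15 end Keynote Track → 1
19:15 start Poster Discussion → 2
19:30 end Breakout Session → 1
20:15 end Poster Discussion → 0
Peak is 2, at 08:00 (Keynote Talk, Plenary Q&A).

2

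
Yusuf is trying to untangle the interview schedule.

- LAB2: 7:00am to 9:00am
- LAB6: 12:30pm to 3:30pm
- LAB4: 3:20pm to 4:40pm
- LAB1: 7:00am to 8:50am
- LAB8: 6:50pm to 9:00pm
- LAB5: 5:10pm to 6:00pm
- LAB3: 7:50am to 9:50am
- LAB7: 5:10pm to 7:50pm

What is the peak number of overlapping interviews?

Sort all start/end points and keep a running count:
7:00am start LAB1 → 1
7:00am start LAB2 → 2
7:50am start LAB3 → 3
8:50am end LAB1 → 2
9:00am end LAB2 → 1
9:50am end LAB3 → 0
12:30pm start LAB6 → 1
3:20pm start LAB4 → 2
3:30pm end LAB6 → 1
4:40pm end LAB4 → 0
5:10pm start LAB5 → 1
5:10pm start LAB7 → 2
6:00pm end LAB5 → 1
6:50pm start LAB8 → 2
7:50pm end LAB7 → 1
9:00pm end LAB8 → 0
Peak is 3, at 7:50am (LAB1, LAB2, LAB3).

3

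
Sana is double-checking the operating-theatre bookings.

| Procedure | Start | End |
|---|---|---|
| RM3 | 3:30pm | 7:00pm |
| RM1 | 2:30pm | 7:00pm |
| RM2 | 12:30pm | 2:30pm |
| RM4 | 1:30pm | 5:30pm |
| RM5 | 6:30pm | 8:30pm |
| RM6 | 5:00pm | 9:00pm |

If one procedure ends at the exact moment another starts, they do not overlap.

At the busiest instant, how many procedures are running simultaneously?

Walk through starts and ends in time order (an end at T is processed before a start at T):
12:30pm start RM2 → 1
1:30pm start RM4 → 2
2:30pm end RM2 → 1
2:30pm start RM1 → 2
3:30pm start RM3 → 3
5:00pm start RM6 → 4
5:30pm end RM4 → 3
6:30pm start RM5 → 4
7:00pm end RM1 → 3
7:00pm end RM3 → 2
8:30pm end RM5 → 1
9:00pm end RM6 → 0
Peak is 4, at 5:00pm (RM1, RM3, RM4, RM6).

4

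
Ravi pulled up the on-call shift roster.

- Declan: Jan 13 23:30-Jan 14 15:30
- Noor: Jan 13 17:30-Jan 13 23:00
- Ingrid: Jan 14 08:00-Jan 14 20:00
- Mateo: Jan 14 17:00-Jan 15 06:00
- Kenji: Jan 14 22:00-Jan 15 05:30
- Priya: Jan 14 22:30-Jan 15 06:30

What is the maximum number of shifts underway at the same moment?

3

Sort all start/end points and keep a running count:
Jan 13 17:30 start Noor → 1
Jan 13 23:00 end Noor → 0
Jan 13 23:30 start Declan → 1
Jan 14 08:00 start Ingrid → 2
Jan 14 15:30 end Declan → 1
Jan 14 17:00 start Mateo → 2
Jan 14 20:00 end Ingrid → 1
Jan 14 22:00 start Kenji → 2
Jan 14 22:30 start Priya → 3
Jan 15 05:30 end Kenji → 2
Jan 15 06:00 end Mateo → 1
Jan 15 06:30 end Priya → 0
Peak is 3, at Jan 14 22:30 (Kenji, Mateo, Priya).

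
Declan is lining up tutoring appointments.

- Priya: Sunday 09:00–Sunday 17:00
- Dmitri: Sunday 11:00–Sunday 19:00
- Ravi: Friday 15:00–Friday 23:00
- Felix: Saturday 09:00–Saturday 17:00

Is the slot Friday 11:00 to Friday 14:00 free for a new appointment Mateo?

Ravi: starts Friday 15:00 at or after Mateo ends Friday 14:00 → clear.
Felix: starts Saturday 09:00 at or after Mateo ends Friday 14:00 → clear.
Priya: starts Sunday 09:00 at or after Mateo ends Friday 14:00 → clear.
Dmitri: starts Sunday 11:00 at or after Mateo ends Friday 14:00 → clear.

Yes — the slot is free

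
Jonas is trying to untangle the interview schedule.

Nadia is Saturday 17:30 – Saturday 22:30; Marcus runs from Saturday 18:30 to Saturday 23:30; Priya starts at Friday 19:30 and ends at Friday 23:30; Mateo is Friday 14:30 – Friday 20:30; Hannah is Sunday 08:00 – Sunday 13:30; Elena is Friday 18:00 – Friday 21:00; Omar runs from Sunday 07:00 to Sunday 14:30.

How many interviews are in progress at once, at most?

3

Sweep the timeline, counting +1 at each start and −1 at each end (ends before starts at a tie):
Friday 14:30 start Mateo → 1
Friday 18:00 start Elena → 2
Friday 19:30 start Priya → 3
Friday 20:30 end Mateo → 2
Friday 21:00 end Elena → 1
Friday 23:30 end Priya → 0
Saturday 17:30 start Nadia → 1
Saturday 18:30 start Marcus → 2
Saturday 22:30 end Nadia → 1
Saturday 23:30 end Marcus → 0
Sunday 07:00 start Omar → 1
Sunday 08:00 start Hannah → 2
Sunday 13:30 end Hannah → 1
Sunday 14:30 end Omar → 0
Peak is 3, at Friday 19:30 (Elena, Mateo, Priya).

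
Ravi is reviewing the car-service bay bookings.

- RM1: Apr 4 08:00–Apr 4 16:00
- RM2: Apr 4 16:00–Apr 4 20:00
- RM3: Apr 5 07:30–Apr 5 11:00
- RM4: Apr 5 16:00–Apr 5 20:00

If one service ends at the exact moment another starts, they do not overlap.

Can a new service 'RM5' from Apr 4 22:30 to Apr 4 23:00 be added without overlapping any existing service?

RM1: ends Apr 4 16:00 at or before RM5 starts Apr 4 22:30 → clear.
RM2: ends Apr 4 20:00 at or before RM5 starts Apr 4 22:30 → clear.
RM3: starts Apr 5 07:30 at or after RM5 ends Apr 4 23:00 → clear.
RM4: starts Apr 5 16:00 at or after RM5 ends Apr 4 23:00 → clear.

Yes — the slot is free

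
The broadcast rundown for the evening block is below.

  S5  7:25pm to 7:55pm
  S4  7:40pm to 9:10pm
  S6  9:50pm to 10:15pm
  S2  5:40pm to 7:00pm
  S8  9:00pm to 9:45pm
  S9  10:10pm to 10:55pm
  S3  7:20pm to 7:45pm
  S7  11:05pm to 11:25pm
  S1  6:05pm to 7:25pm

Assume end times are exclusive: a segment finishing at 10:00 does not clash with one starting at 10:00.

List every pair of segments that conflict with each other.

S1 & S2, S1 & S3, S3 & S4, S3 & S5, S4 & S5, S4 & S8, S6 & S9

Sorted by start: S2, S1, S3, S5, S4, S8, S6, S9, S7.
S1 starts before S2 ends → S2 and S1 overlap.
S3 starts after S2 ends, so nothing later overlaps S2 either.
S3 starts before S1 ends → S1 and S3 overlap.
S5 starts exactly when S1 ends (back-to-back, no overlap), so nothing later overlaps S1 either.
S5 starts before S3 ends → S3 and S5 overlap.
S4 starts before S3 ends → S3 and S4 overlap.
S8 starts after S3 ends, so nothing later overlaps S3 either.
S4 starts before S5 ends → S5 and S4 overlap.
S8 starts after S5 ends, so nothing later overlaps S5 either.
S8 starts before S4 ends → S4 and S8 overlap.
S6 starts after S4 ends, so nothing later overlaps S4 either.
S6 starts after S8 ends, so nothing later overlaps S8 either.
S9 starts before S6 ends → S6 and S9 overlap.
S7 starts after S6 ends.
S7 starts after S9 ends.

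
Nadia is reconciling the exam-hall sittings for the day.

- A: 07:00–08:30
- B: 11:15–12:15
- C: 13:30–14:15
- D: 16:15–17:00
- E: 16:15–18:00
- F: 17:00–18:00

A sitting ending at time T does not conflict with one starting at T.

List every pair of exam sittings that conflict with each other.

Two intervals overlap when each starts before the other ends.
Sorted by start: A, B, C, D, E, F.
B starts after A ends; A is clear from here.
C starts after B ends; B is clear from here.
D starts after C ends; C is clear from here.
E starts before D ends → D and E overlap.
F starts exactly when D ends (back-to-back, no overlap).
F starts before E ends → E and F overlap.

D & E, E & F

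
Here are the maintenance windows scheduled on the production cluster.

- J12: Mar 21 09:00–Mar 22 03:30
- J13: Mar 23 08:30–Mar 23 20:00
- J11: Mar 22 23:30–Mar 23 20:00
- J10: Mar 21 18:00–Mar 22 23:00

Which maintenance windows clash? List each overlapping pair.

Sorted by start: J12, J10, J11, J13.
J10 starts before J12 ends → J12 and J10 overlap.
J11 starts after J12 ends, so nothing later overlaps J12 either.
J11 starts after J10 ends, so nothing later overlaps J10 either.
J13 starts before J11 ends → J11 and J13 overlap.

J10 & J12, J11 & J13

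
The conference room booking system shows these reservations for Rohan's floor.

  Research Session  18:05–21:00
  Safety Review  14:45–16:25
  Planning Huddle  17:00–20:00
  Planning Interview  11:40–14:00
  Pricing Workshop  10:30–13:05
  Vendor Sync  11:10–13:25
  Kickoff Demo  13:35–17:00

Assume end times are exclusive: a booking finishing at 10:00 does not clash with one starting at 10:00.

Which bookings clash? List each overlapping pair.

Sorted by start: Pricing Workshop, Vendor Sync, Planning Interview, Kickoff Demo, Safety Review, Planning Huddle, Research Session.
Vendor Sync starts before Pricing Workshop ends → Pricing Workshop and Vendor Sync overlap.
Planning Interview starts before Pricing Workshop ends → Pricing Workshop and Planning Interview overlap.
Kickoff Demo starts after Pricing Workshop ends, so nothing later overlaps Pricing Workshop either.
Planning Interview starts before Vendor Sync ends → Vendor Sync and Planning Interview overlap.
Kickoff Demo starts after Vendor Sync ends, so nothing later overlaps Vendor Sync either.
Kickoff Demo starts before Planning Interview ends → Planning Interview and Kickoff Demo overlap.
Safety Review starts after Planning Interview ends, so nothing later overlaps Planning Interview either.
Safety Review starts before Kickoff Demo ends → Kickoff Demo and Safety Review overlap.
Planning Huddle starts exactly when Kickoff Demo ends (back-to-back, no overlap), so nothing later overlaps Kickoff Demo either.
Planning Huddle starts after Safety Review ends, so nothing later overlaps Safety Review either.
Research Session starts before Planning Huddle ends → Planning Huddle and Research Session overlap.

Kickoff Demo & Planning Interview, Kickoff Demo & Safety Review, Planning Huddle & Research Session, Planning Interview & Pricing Workshop, Planning Interview & Vendor Sync, Pricing Workshop & Vendor Sync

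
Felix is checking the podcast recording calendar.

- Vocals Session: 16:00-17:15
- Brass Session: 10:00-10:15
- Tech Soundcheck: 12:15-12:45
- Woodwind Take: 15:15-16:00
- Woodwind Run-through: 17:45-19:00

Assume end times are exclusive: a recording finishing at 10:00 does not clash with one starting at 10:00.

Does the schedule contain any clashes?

No

Check each pair: they overlap iff neither finishes before the other starts.
Sorted by start: Brass Session, Tech Soundcheck, Woodwind Take, Vocals Session, Woodwind Run-through.
Tech Soundcheck starts after Brass Session ends, so nothing later overlaps Brass Session either.
Woodwind Take starts after Tech Soundcheck ends, so nothing later overlaps Tech Soundcheck either.
Vocals Session starts exactly when Woodwind Take ends (back-to-back, no overlap), so nothing later overlaps Woodwind Take either.
Woodwind Run-through starts after Vocals Session ends.
Every pair is clear; the schedule has no overlaps.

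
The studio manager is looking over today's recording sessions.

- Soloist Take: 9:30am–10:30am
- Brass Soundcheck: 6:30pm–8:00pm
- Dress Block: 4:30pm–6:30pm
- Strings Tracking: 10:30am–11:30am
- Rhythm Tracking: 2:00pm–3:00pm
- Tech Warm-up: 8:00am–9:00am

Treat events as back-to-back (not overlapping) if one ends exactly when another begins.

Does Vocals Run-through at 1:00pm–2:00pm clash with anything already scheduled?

Tech Warm-up: ends 9:00am at or before Vocals Run-through starts 1:00pm → clear.
Soloist Take: ends 10:30am at or before Vocals Run-through starts 1:00pm → clear.
Strings Tracking: ends 11:30am at or before Vocals Run-through starts 1:00pm → clear.
Rhythm Tracking: starts 2:00pm at or after Vocals Run-through ends 2:00pm → clear.
Dress Block: starts 4:30pm at or after Vocals Run-through ends 2:00pm → clear.
Brass Soundcheck: starts 6:30pm at or after Vocals Run-through ends 2:00pm → clear.

No — it doesn't clash with anything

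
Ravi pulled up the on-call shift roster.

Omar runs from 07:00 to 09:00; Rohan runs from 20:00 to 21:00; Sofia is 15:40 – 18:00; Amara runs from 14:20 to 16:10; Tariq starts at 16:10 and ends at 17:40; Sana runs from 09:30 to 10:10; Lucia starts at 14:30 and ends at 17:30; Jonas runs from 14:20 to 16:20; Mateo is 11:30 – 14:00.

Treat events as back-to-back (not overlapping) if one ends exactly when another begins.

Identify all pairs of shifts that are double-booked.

Amara & Jonas, Amara & Lucia, Amara & Sofia, Jonas & Lucia, Jonas & Sofia, Jonas & Tariq, Lucia & Sofia, Lucia & Tariq, Sofia & Tariq

Sorted by start: Omar, Sana, Mateo, Amara, Jonas, Lucia, Sofia, Tariq, Rohan.
Sana starts after Omar ends, so Omar has no further overlaps.
Mateo starts after Sana ends, so Sana has no further overlaps.
Amara starts after Mateo ends, so Mateo has no further overlaps.
Jonas starts before Amara ends → Amara and Jonas overlap.
Lucia starts before Amara ends → Amara and Lucia overlap.
Sofia starts before Amara ends → Amara and Sofia overlap.
Tariq starts exactly when Amara ends (back-to-back, no overlap), so Amara has no further overlaps.
Lucia starts before Jonas ends → Jonas and Lucia overlap.
Sofia starts before Jonas ends → Jonas and Sofia overlap.
Tariq starts before Jonas ends → Jonas and Tariq overlap.
Rohan starts after Jonas ends.
Sofia starts before Lucia ends → Lucia and Sofia overlap.
Tariq starts before Lucia ends → Lucia and Tariq overlap.
Rohan starts after Lucia ends.
Tariq starts before Sofia ends → Sofia and Tariq overlap.
Rohan starts after Sofia ends.
Rohan starts after Tariq ends.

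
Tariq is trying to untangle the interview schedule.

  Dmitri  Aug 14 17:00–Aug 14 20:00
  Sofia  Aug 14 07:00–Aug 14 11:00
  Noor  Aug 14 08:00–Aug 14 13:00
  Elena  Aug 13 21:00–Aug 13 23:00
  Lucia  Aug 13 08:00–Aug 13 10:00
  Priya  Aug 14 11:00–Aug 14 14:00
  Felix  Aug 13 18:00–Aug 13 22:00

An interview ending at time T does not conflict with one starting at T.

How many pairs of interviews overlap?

3

Sorted by start: Lucia, Felix, Elena, Sofia, Noor, Priya, Dmitri.
Felix starts after Lucia ends, so nothing later overlaps Lucia either.
Elena starts before Felix ends → Felix and Elena overlap.
Sofia starts after Felix ends, so nothing later overlaps Felix either.
Sofia starts after Elena ends, so nothing later overlaps Elena either.
Noor starts before Sofia ends → Sofia and Noor overlap.
Priya starts exactly when Sofia ends (back-to-back, no overlap), so nothing later overlaps Sofia either.
Priya starts before Noor ends → Noor and Priya overlap.
Dmitri starts after Noor ends.
Dmitri starts after Priya ends.
Overlapping pairs: Elena & Felix, Noor & Priya, Noor & Sofia — 3 in total.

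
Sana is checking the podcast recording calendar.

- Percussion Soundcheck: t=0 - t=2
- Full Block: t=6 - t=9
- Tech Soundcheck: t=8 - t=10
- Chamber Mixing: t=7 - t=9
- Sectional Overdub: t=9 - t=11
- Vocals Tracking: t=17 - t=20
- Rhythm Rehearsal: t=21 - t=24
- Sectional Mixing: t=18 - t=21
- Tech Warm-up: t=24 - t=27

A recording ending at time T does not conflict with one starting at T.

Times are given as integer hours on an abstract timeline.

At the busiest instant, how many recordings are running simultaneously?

3

Sort all start/end points and keep a running count:
t=0 start Percussion Soundcheck → 1
t=2 end Percussion Soundcheck → 0
t=6 start Full Block → 1
t=7 start Chamber Mixing → 2
t=8 start Tech Soundcheck → 3
t=9 end Chamber Mixing → 2
t=9 end Full Block → 1
t=9 start Sectional Overdub → 2
t=10 end Tech Soundcheck → 1
t=11 end Sectional Overdub → 0
t=17 start Vocals Tracking → 1
t=18 start Sectional Mixing → 2
t=20 end Vocals Tracking → 1
t=21 end Sectional Mixing → 0
t=21 start Rhythm Rehearsal → 1
t=24 end Rhythm Rehearsal → 0
t=24 start Tech Warm-up → 1
t=27 end Tech Warm-up → 0
Peak is 3, at t=8 (Chamber Mixing, Full Block, Tech Soundcheck).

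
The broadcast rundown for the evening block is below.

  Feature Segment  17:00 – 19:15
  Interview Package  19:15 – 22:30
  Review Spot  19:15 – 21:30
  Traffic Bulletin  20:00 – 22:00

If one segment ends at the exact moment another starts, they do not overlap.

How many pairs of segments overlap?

Sorted by start: Feature Segment, Interview Package, Review Spot, Traffic Bulletin.
Interview Package starts exactly when Feature Segment ends (back-to-back, no overlap), so nothing later overlaps Feature Segment either.
Review Spot starts before Interview Package ends → Interview Package and Review Spot overlap.
Traffic Bulletin starts before Interview Package ends → Interview Package and Traffic Bulletin overlap.
Traffic Bulletin starts before Review Spot ends → Review Spot and Traffic Bulletin overlap.
Overlapping pairs: Interview Package & Review Spot, Interview Package & Traffic Bulletin, Review Spot & Traffic Bulletin — 3 in total.

3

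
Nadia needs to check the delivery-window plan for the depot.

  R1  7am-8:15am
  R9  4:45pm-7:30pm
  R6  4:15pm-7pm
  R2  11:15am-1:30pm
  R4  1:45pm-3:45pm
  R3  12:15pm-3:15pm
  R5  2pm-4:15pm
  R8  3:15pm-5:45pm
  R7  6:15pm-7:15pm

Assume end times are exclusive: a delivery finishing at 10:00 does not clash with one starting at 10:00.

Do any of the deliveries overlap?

Check each pair: they overlap iff neither finishes before the other starts.
Sorted by start: R1, R2, R3, R4, R5, R8, R6, R9, R7.
R2 starts after R1 ends, so nothing later overlaps R1 either.
R3 starts before R2 ends → R2 and R3 overlap.
That's a conflict, so the schedule is not conflict-free.

Yes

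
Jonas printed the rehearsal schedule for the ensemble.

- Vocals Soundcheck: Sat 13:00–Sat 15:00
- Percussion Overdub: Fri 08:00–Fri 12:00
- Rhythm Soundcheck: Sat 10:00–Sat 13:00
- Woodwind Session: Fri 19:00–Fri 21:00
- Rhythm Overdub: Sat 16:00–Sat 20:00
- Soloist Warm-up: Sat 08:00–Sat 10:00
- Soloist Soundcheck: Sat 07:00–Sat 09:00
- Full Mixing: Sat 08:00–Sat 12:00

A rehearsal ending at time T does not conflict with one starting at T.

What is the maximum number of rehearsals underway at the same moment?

Walk through starts and ends in time order (an end at T is processed before a start at T):
Fri 08:00 start Percussion Overdub → 1
Fri 12:00 end Percussion Overdub → 0
Fri 19:00 start Woodwind Session → 1
Fri 21:00 end Woodwind Session → 0
Sat 07:00 start Soloist Soundcheck → 1
Sat 08:00 start Full Mixing → 2
Sat 08:00 start Soloist Warm-up → 3
Sat 09:00 end Soloist Soundcheck → 2
Sat 10:00 end Soloist Warm-up → 1
Sat 10:00 start Rhythm Soundcheck → 2
Sat 12:00 end Full Mixing → 1
Sat 13:00 end Rhythm Soundcheck → 0
Sat 13:00 start Vocals Soundcheck → 1
Sat 15:00 end Vocals Soundcheck → 0
Sat 16:00 start Rhythm Overdub → 1
Sat 20:00 end Rhythm Overdub → 0
Peak is 3, at Sat 08:00 (Full Mixing, Soloist Soundcheck, Soloist Warm-up).

3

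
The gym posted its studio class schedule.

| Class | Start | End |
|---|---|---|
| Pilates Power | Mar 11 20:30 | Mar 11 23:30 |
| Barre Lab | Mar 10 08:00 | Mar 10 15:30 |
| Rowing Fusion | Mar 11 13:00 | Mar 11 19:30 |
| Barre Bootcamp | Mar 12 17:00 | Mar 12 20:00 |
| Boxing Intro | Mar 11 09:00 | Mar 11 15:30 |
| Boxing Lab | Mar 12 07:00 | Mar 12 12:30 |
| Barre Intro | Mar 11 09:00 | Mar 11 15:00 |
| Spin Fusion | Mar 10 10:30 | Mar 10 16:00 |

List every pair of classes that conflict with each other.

Barre Intro & Boxing Intro, Barre Intro & Rowing Fusion, Barre Lab & Spin Fusion, Boxing Intro & Rowing Fusion

Two intervals overlap when each starts before the other ends.
Sorted by start: Barre Lab, Spin Fusion, Barre Intro, Boxing Intro, Rowing Fusion, Pilates Power, Boxing Lab, Barre Bootcamp.
Spin Fusion starts before Barre Lab ends → Barre Lab and Spin Fusion overlap.
Barre Intro starts after Barre Lab ends, so nothing later overlaps Barre Lab either.
Barre Intro starts after Spin Fusion ends, so nothing later overlaps Spin Fusion either.
Boxing Intro starts before Barre Intro ends → Barre Intro and Boxing Intro overlap.
Rowing Fusion starts before Barre Intro ends → Barre Intro and Rowing Fusion overlap.
Pilates Power starts after Barre Intro ends, so nothing later overlaps Barre Intro either.
Rowing Fusion starts before Boxing Intro ends → Boxing Intro and Rowing Fusion overlap.
Pilates Power starts after Boxing Intro ends, so nothing later overlaps Boxing Intro either.
Pilates Power starts after Rowing Fusion ends, so nothing later overlaps Rowing Fusion either.
Boxing Lab starts after Pilates Power ends, so nothing later overlaps Pilates Power either.
Barre Bootcamp starts after Boxing Lab ends.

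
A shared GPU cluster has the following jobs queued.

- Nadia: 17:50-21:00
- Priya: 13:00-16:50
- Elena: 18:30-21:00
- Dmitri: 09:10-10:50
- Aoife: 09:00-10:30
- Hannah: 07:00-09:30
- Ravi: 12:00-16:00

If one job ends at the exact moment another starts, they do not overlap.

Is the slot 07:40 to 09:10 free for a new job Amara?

No — it overlaps Aoife, Hannah

Hannah: starts 07:00 before Amara ends 09:10, and ends 09:30 after Amara starts 07:40 → overlap.
Aoife: starts 09:00 before Amara ends 09:10, and ends 10:30 after Amara starts 07:40 → overlap.
Dmitri: starts 09:10 at or after Amara ends 09:10 → clear.
Ravi: starts 12:00 at or after Amara ends 09:10 → clear.
Priya: starts 13:00 at or after Amara ends 09:10 → clear.
Nadia: starts 17:50 at or after Amara ends 09:10 → clear.
Elena: starts 18:30 at or after Amara ends 09:10 → clear.
Amara overlaps Hannah, Aoife.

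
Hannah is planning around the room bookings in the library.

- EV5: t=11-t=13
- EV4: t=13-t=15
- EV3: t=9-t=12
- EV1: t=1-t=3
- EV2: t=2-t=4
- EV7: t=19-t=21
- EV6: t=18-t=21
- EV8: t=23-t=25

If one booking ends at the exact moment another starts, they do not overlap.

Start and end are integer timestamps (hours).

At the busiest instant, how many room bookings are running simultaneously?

Walk through starts and ends in time order (an end at T is processed before a start at T):
t=1 start EV1 → 1
t=2 start EV2 → 2
t=3 end EV1 → 1
t=4 end EV2 → 0
t=9 start EV3 → 1
t=11 start EV5 → 2
t=12 end EV3 → 1
t=13 end EV5 → 0
t=13 start EV4 → 1
t=15 end EV4 → 0
t=18 start EV6 → 1
t=19 start EV7 → 2
t=21 end EV6 → 1
t=21 end EV7 → 0
t=23 start EV8 → 1
t=25 end EV8 → 0
Peak is 2, at t=2 (EV1, EV2).

2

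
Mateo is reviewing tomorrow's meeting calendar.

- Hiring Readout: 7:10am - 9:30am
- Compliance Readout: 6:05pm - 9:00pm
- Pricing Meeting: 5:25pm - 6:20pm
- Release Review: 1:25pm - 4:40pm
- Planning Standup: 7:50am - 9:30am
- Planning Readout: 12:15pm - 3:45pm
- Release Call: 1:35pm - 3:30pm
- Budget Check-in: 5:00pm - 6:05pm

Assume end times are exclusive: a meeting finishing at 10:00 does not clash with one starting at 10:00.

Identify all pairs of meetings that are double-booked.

Budget Check-in & Pricing Meeting, Compliance Readout & Pricing Meeting, Hiring Readout & Planning Standup, Planning Readout & Release Call, Planning Readout & Release Review, Release Call & Release Review

Sorted by start: Hiring Readout, Planning Standup, Planning Readout, Release Review, Release Call, Budget Check-in, Pricing Meeting, Compliance Readout.
Planning Standup starts before Hiring Readout ends → Hiring Readout and Planning Standup overlap.
Planning Readout starts after Hiring Readout ends, so Hiring Readout has no further overlaps.
Planning Readout starts after Planning Standup ends, so Planning Standup has no further overlaps.
Release Review starts before Planning Readout ends → Planning Readout and Release Review overlap.
Release Call starts before Planning Readout ends → Planning Readout and Release Call overlap.
Budget Check-in starts after Planning Readout ends, so Planning Readout has no further overlaps.
Release Call starts before Release Review ends → Release Review and Release Call overlap.
Budget Check-in starts after Release Review ends, so Release Review has no further overlaps.
Budget Check-in starts after Release Call ends, so Release Call has no further overlaps.
Pricing Meeting starts before Budget Check-in ends → Budget Check-in and Pricing Meeting overlap.
Compliance Readout starts exactly when Budget Check-in ends (back-to-back, no overlap).
Compliance Readout starts before Pricing Meeting ends → Pricing Meeting and Compliance Readout overlap.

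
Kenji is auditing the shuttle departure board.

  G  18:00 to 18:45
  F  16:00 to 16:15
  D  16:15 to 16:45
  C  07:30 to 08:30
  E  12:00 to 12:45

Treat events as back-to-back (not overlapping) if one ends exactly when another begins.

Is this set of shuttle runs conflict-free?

Yes

Sorted by start: C, E, F, D, G.
E starts after C ends — done with C.
F starts after E ends — done with E.
D starts exactly when F ends (back-to-back, no overlap) — done with F.
G starts after D ends.
Every pair is clear; the schedule has no overlaps.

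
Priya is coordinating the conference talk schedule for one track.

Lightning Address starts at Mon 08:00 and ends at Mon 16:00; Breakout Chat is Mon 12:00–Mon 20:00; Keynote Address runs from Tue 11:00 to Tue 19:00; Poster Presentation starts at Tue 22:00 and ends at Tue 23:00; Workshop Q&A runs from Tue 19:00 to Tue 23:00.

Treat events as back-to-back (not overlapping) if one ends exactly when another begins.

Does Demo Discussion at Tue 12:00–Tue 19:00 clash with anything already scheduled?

Yes — it overlaps Keynote Address

Lightning Address: ends Mon 16:00 at or before Demo Discussion starts Tue 12:00 → clear.
Breakout Chat: ends Mon 20:00 at or before Demo Discussion starts Tue 12:00 → clear.
Keynote Address: starts Tue 11:00 before Demo Discussion ends Tue 19:00, and ends Tue 19:00 after Demo Discussion starts Tue 12:00 → overlap.
Workshop Q&A: starts Tue 19:00 at or after Demo Discussion ends Tue 19:00 → clear.
Poster Presentation: starts Tue 22:00 at or after Demo Discussion ends Tue 19:00 → clear.
Demo Discussion overlaps Keynote Address.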